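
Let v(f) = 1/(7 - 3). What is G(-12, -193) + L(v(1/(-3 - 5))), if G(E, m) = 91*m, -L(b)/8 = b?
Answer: -17565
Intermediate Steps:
v(f) = ¼ (v(f) = 1/4 = ¼)
L(b) = -8*b
G(-12, -193) + L(v(1/(-3 - 5))) = 91*(-193) - 8*¼ = -17563 - 2 = -17565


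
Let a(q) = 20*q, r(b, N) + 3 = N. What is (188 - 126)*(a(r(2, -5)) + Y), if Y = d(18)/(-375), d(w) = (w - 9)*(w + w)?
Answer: -1246696/125 ≈ -9973.6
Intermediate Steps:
r(b, N) = -3 + N
d(w) = 2*w*(-9 + w) (d(w) = (-9 + w)*(2*w) = 2*w*(-9 + w))
Y = -108/125 (Y = (2*18*(-9 + 18))/(-375) = (2*18*9)*(-1/375) = 324*(-1/375) = -108/125 ≈ -0.86400)
(188 - 126)*(a(r(2, -5)) + Y) = (188 - 126)*(20*(-3 - 5) - 108/125) = 62*(20*(-8) - 108/125) = 62*(-160 - 108/125) = 62*(-20108/125) = -1246696/125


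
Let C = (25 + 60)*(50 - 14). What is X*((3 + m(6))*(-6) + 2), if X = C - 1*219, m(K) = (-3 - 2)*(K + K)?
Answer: 977304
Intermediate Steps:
m(K) = -10*K
C = 3060 (C = 85*36 = 3060)
X = 2841 (X = 3060 - 1*219 = 3060 - 219 = 2841)
X*((3 + m(6))*(-6) + 2) = 2841*((3 - 10*6)*(-6) + 2) = 2841*((3 - 60)*(-6) + 2) = 2841*(-57*(-6) + 2) = 2841*(342 + 2) = 2841*344 = 977304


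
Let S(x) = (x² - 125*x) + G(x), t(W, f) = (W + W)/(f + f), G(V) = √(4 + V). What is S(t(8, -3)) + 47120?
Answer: 427144/9 + 2*√3/3 ≈ 47462.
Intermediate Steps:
t(W, f) = W/f (t(W, f) = (2*W)/((2*f)) = (2*W)*(1/(2*f)) = W/f)
S(x) = x² + √(4 + x) - 125*x (S(x) = (x² - 125*x) + √(4 + x) = x² + √(4 + x) - 125*x)
S(t(8, -3)) + 47120 = ((8/(-3))² + √(4 + 8/(-3)) - 1000/(-3)) + 47120 = ((8*(-⅓))² + √(4 + 8*(-⅓)) - 1000*(-1)/3) + 47120 = ((-8/3)² + √(4 - 8/3) - 125*(-8/3)) + 47120 = (64/9 + √(4/3) + 1000/3) + 47120 = (64/9 + 2*√3/3 + 1000/3) + 47120 = (3064/9 + 2*√3/3) + 47120 = 427144/9 + 2*√3/3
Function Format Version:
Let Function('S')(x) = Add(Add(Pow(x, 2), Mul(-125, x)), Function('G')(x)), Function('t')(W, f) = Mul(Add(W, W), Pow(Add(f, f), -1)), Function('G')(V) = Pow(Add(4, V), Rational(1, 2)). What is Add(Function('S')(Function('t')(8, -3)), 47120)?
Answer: Add(Rational(427144, 9), Mul(Rational(2, 3), Pow(3, Rational(1, 2)))) ≈ 47462.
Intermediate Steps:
Function('t')(W, f) = Mul(W, Pow(f, -1)) (Function('t')(W, f) = Mul(Mul(2, W), Pow(Mul(2, f), -1)) = Mul(Mul(2, W), Mul(Rational(1, 2), Pow(f, -1))) = Mul(W, Pow(f, -1)))
Function('S')(x) = Add(Pow(x, 2), Pow(Add(4, x), Rational(1, 2)), Mul(-125, x)) (Function('S')(x) = Add(Add(Pow(x, 2), Mul(-125, x)), Pow(Add(4, x), Rational(1, 2))) = Add(Pow(x, 2), Pow(Add(4, x), Rational(1, 2)), Mul(-125, x)))
Add(Function('S')(Function('t')(8, -3)), 47120) = Add(Add(Pow(Mul(8, Pow(-3, -1)), 2), Pow(Add(4, Mul(8, Pow(-3, -1))), Rational(1, 2)), Mul(-125, Mul(8, Pow(-3, -1)))), 47120) = Add(Add(Pow(Mul(8, Rational(-1, 3)), 2), Pow(Add(4, Mul(8, Rational(-1, 3))), Rational(1, 2)), Mul(-125, Mul(8, Rational(-1, 3)))), 47120) = Add(Add(Pow(Rational(-8, 3), 2), Pow(Add(4, Rational(-8, 3)), Rational(1, 2)), Mul(-125, Rational(-8, 3))), 47120) = Add(Add(Rational(64, 9), Pow(Rational(4, 3), Rational(1, 2)), Rational(1000, 3)), 47120) = Add(Add(Rational(64, 9), Mul(Rational(2, 3), Pow(3, Rational(1, 2))), Rational(1000, 3)), 47120) = Add(Add(Rational(3064, 9), Mul(Rational(2, 3), Pow(3, Rational(1, 2)))), 47120) = Add(Rational(427144, 9), Mul(Rational(2, 3), Pow(3, Rational(1, 2))))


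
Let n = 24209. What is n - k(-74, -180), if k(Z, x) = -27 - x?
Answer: 24056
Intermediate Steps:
n - k(-74, -180) = 24209 - (-27 - 1*(-180)) = 24209 - (-27 + 180) = 24209 - 1*153 = 24209 - 153 = 24056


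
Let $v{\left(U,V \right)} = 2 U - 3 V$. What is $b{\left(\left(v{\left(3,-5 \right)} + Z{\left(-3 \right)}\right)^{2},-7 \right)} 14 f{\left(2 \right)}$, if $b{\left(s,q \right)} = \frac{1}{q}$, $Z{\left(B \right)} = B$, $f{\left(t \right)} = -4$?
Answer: $8$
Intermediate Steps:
$v{\left(U,V \right)} = - 3 V + 2 U$
$b{\left(\left(v{\left(3,-5 \right)} + Z{\left(-3 \right)}\right)^{2},-7 \right)} 14 f{\left(2 \right)} = \frac{1}{-7} \cdot 14 \left(-4\right) = \left(- \frac{1}{7}\right) 14 \left(-4\right) = \left(-2\right) \left(-4\right) = 8$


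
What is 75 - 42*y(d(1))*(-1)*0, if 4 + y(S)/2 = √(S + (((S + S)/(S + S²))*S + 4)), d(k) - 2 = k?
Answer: 75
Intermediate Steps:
d(k) = 2 + k
y(S) = -8 + 2*√(4 + S + 2*S²/(S + S²)) (y(S) = -8 + 2*√(S + (((S + S)/(S + S²))*S + 4)) = -8 + 2*√(S + (((2*S)/(S + S²))*S + 4)) = -8 + 2*√(S + ((2*S/(S + S²))*S + 4)) = -8 + 2*√(S + (2*S²/(S + S²) + 4)) = -8 + 2*√(S + (4 + 2*S²/(S + S²))) = -8 + 2*√(4 + S + 2*S²/(S + S²)))
75 - 42*y(d(1))*(-1)*0 = 75 - 42*(-8 + 2*√((4 + (2 + 1)² + 7*(2 + 1))/(1 + (2 + 1))))*(-1)*0 = 75 - 42*(-8 + 2*√((4 + 3² + 7*3)/(1 + 3)))*(-1)*0 = 75 - 42*(-8 + 2*√((4 + 9 + 21)/4))*(-1)*0 = 75 - 42*(-8 + 2*√((¼)*34))*(-1)*0 = 75 - 42*(-8 + 2*√(17/2))*(-1)*0 = 75 - 42*(-8 + 2*(√34/2))*(-1)*0 = 75 - 42*(-8 + √34)*(-1)*0 = 75 - 42*(8 - √34)*0 = 75 - 42*0 = 75 + 0 = 75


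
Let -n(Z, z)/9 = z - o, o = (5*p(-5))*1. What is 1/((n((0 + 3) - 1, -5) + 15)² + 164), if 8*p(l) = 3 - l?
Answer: 1/11189 ≈ 8.9373e-5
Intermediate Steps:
p(l) = 3/8 - l/8 (p(l) = (3 - l)/8 = 3/8 - l/8)
o = 5 (o = (5*(3/8 - ⅛*(-5)))*1 = (5*(3/8 + 5/8))*1 = (5*1)*1 = 5*1 = 5)
n(Z, z) = 45 - 9*z (n(Z, z) = -9*(z - 1*5) = -9*(z - 5) = -9*(-5 + z) = 45 - 9*z)
1/((n((0 + 3) - 1, -5) + 15)² + 164) = 1/(((45 - 9*(-5)) + 15)² + 164) = 1/(((45 + 45) + 15)² + 164) = 1/((90 + 15)² + 164) = 1/(105² + 164) = 1/(11025 + 164) = 1/11189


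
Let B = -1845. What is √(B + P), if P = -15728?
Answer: I*√17573 ≈ 132.56*I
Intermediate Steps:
√(B + P) = √(-1845 - 15728) = √(-17573) = I*√17573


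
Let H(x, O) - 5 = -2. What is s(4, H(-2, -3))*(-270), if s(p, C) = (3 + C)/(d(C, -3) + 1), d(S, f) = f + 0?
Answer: 810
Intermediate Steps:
H(x, O) = 3 (H(x, O) = 5 - 2 = 3)
d(S, f) = f
s(p, C) = -3/2 - C/2 (s(p, C) = (3 + C)/(-3 + 1) = (3 + C)/(-2) = (3 + C)*(-½) = -3/2 - C/2)
s(4, H(-2, -3))*(-270) = (-3/2 - ½*3)*(-270) = (-3/2 - 3/2)*(-270) = -3*(-270) = 810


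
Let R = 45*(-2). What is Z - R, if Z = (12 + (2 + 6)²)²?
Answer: 5866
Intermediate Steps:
Z = 5776 (Z = (12 + 8²)² = (12 + 64)² = 76² = 5776)
R = -90
Z - R = 5776 - 1*(-90) = 5776 + 90 = 5866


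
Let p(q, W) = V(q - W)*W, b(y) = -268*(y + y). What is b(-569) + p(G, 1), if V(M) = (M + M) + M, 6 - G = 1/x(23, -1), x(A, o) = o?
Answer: 305002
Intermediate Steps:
b(y) = -536*y
G = 7 (G = 6 - 1/(-1) = 6 - 1*(-1) = 6 + 1 = 7)
V(M) = 3*M (V(M) = 2*M + M = 3*M)
p(q, W) = W*(-3*W + 3*q) (p(q, W) = (3*(q - W))*W = (-3*W + 3*q)*W = W*(-3*W + 3*q))
b(-569) + p(G, 1) = -536*(-569) + 3*1*(7 - 1*1) = 304984 + 3*1*(7 - 1) = 304984 + 3*1*6 = 304984 + 18 = 305002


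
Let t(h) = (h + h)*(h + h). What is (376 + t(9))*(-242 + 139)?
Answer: -72100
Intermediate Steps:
t(h) = 4*h**2 (t(h) = (2*h)*(2*h) = 4*h**2)
(376 + t(9))*(-242 + 139) = (376 + 4*9**2)*(-242 + 139) = (376 + 4*81)*(-103) = (376 + 324)*(-103) = 700*(-103) = -72100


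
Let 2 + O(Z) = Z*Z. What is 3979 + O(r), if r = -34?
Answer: 5133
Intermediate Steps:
O(Z) = -2 + Z**2 (O(Z) = -2 + Z*Z = -2 + Z**2)
3979 + O(r) = 3979 + (-2 + (-34)**2) = 3979 + (-2 + 1156) = 3979 + 1154 = 5133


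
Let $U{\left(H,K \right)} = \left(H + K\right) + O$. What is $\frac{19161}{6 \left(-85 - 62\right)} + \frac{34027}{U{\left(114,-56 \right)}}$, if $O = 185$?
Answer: $\frac{2817299}{23814} \approx 118.3$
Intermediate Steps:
$U{\left(H,K \right)} = 185 + H + K$ ($U{\left(H,K \right)} = \left(H + K\right) + 185 = 185 + H + K$)
$\frac{19161}{6 \left(-85 - 62\right)} + \frac{34027}{U{\left(114,-56 \right)}} = \frac{19161}{6 \left(-85 - 62\right)} + \frac{34027}{185 + 114 - 56} = \frac{19161}{6 \left(-147\right)} + \frac{34027}{243} = \frac{19161}{-882} + 34027 \cdot \frac{1}{243} = 19161 \left(- \frac{1}{882}\right) + \frac{34027}{243} = - \frac{2129}{98} + \frac{34027}{243} = \frac{2817299}{23814}$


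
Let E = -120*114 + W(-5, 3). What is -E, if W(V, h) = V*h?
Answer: 13695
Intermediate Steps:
E = -13695 (E = -120*114 - 5*3 = -13680 - 15 = -13695)
-E = -1*(-13695) = 13695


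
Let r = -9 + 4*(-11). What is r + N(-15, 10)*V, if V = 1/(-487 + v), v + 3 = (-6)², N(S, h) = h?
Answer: -12036/227 ≈ -53.022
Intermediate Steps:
r = -53 (r = -9 - 44 = -53)
v = 33 (v = -3 + (-6)² = -3 + 36 = 33)
V = -1/454 (V = 1/(-487 + 33) = 1/(-454) = -1/454 ≈ -0.0022026)
r + N(-15, 10)*V = -53 + 10*(-1/454) = -53 - 5/227 = -12036/227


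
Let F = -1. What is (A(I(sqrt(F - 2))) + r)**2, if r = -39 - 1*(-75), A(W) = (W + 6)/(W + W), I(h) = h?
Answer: 5317/4 - 73*I*sqrt(3) ≈ 1329.3 - 126.44*I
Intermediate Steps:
A(W) = (6 + W)/(2*W) (A(W) = (6 + W)/((2*W)) = (6 + W)*(1/(2*W)) = (6 + W)/(2*W))
r = 36 (r = -39 + 75 = 36)
(A(I(sqrt(F - 2))) + r)**2 = ((6 + sqrt(-1 - 2))/(2*(sqrt(-1 - 2))) + 36)**2 = ((6 + sqrt(-3))/(2*(sqrt(-3))) + 36)**2 = ((6 + I*sqrt(3))/(2*((I*sqrt(3)))) + 36)**2 = ((-I*sqrt(3)/3)*(6 + I*sqrt(3))/2 + 36)**2 = (-I*sqrt(3)*(6 + I*sqrt(3))/6 + 36)**2 = (36 - I*sqrt(3)*(6 + I*sqrt(3))/6)**2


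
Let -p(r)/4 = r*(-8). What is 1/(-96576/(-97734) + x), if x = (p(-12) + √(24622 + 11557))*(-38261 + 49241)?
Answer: -69920146027186/222473702764537747741 - 8011685276595*√299/889894811058150990964 ≈ -4.6996e-7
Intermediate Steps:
p(r) = 32*r (p(r) = -4*r*(-8) = -(-32)*r = 32*r)
x = -4216320 + 120780*√299 (x = (32*(-12) + √(24622 + 11557))*(-38261 + 49241) = (-384 + √36179)*10980 = (-384 + 11*√299)*10980 = -4216320 + 120780*√299 ≈ -2.1278e+6)
1/(-96576/(-97734) + x) = 1/(-96576/(-97734) + (-4216320 + 120780*√299)) = 1/(-96576*(-1/97734) + (-4216320 + 120780*√299)) = 1/(16096/16289 + (-4216320 + 120780*√299)) = 1/(-68679620384/16289 + 120780*√299)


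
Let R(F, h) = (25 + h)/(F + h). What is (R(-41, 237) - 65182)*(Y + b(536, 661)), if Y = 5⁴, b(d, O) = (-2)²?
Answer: -4017866445/98 ≈ -4.0999e+7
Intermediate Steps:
b(d, O) = 4
R(F, h) = (25 + h)/(F + h)
Y = 625
(R(-41, 237) - 65182)*(Y + b(536, 661)) = ((25 + 237)/(-41 + 237) - 65182)*(625 + 4) = (262/196 - 65182)*629 = ((1/196)*262 - 65182)*629 = (131/98 - 65182)*629 = -6387705/98*629 = -4017866445/98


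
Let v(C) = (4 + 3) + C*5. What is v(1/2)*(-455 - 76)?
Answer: -10089/2 ≈ -5044.5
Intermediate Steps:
v(C) = 7 + 5*C
v(1/2)*(-455 - 76) = (7 + 5/2)*(-455 - 76) = (7 + 5*(1/2))*(-531) = (7 + 5/2)*(-531) = (19/2)*(-531) = -10089/2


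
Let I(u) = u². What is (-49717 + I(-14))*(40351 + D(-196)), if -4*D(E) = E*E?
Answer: -1522622187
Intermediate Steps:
D(E) = -E²/4 (D(E) = -E*E/4 = -E²/4)
(-49717 + I(-14))*(40351 + D(-196)) = (-49717 + (-14)²)*(40351 - ¼*(-196)²) = (-49717 + 196)*(40351 - ¼*38416) = -49521*(40351 - 9604) = -49521*30747 = -1522622187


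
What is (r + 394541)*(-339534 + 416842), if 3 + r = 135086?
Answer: 40944172192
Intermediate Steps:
r = 135083 (r = -3 + 135086 = 135083)
(r + 394541)*(-339534 + 416842) = (135083 + 394541)*(-339534 + 416842) = 529624*77308 = 40944172192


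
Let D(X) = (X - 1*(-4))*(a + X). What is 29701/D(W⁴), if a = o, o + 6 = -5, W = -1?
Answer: -29701/50 ≈ -594.02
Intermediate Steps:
o = -11 (o = -6 - 5 = -11)
a = -11
D(X) = (-11 + X)*(4 + X) (D(X) = (X - 1*(-4))*(-11 + X) = (X + 4)*(-11 + X) = (4 + X)*(-11 + X) = (-11 + X)*(4 + X))
29701/D(W⁴) = 29701/(-44 + ((-1)⁴)² - 7*(-1)⁴) = 29701/(-44 + 1² - 7*1) = 29701/(-44 + 1 - 7) = 29701/(-50) = 29701*(-1/50) = -29701/50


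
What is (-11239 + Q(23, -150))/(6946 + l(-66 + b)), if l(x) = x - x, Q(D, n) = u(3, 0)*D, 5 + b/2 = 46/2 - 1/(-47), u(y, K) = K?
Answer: -11239/6946 ≈ -1.6181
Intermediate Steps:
b = 1694/47 (b = -10 + 2*(46/2 - 1/(-47)) = -10 + 2*(46*(½) - 1*(-1/47)) = -10 + 2*(23 + 1/47) = -10 + 2*(1082/47) = -10 + 2164/47 = 1694/47 ≈ 36.043)
Q(D, n) = 0 (Q(D, n) = 0*D = 0)
l(x) = 0
(-11239 + Q(23, -150))/(6946 + l(-66 + b)) = (-11239 + 0)/(6946 + 0) = -11239/6946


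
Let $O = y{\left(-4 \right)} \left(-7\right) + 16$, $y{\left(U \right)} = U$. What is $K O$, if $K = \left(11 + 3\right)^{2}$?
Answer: $8624$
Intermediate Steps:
$K = 196$ ($K = 14^{2} = 196$)
$O = 44$ ($O = \left(-4\right) \left(-7\right) + 16 = 28 + 16 = 44$)
$K O = 196 \cdot 44 = 8624$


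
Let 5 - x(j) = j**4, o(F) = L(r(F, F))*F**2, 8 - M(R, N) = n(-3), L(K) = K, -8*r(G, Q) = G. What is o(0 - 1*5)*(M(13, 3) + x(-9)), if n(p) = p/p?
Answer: -818625/8 ≈ -1.0233e+5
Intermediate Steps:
r(G, Q) = -G/8
n(p) = 1
M(R, N) = 7 (M(R, N) = 8 - 1*1 = 8 - 1 = 7)
o(F) = -F**3/8 (o(F) = (-F/8)*F**2 = -F**3/8)
x(j) = 5 - j**4
o(0 - 1*5)*(M(13, 3) + x(-9)) = (-(0 - 1*5)**3/8)*(7 + (5 - 1*(-9)**4)) = (-(0 - 5)**3/8)*(7 + (5 - 1*6561)) = (-1/8*(-5)**3)*(7 + (5 - 6561)) = (-1/8*(-125))*(7 - 6556) = (125/8)*(-6549) = -818625/8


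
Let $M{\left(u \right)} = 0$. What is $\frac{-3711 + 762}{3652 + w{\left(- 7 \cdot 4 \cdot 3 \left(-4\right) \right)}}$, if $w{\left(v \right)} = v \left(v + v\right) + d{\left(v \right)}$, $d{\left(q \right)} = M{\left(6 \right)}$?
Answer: $- \frac{2949}{229444} \approx -0.012853$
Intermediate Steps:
$d{\left(q \right)} = 0$
$w{\left(v \right)} = 2 v^{2}$ ($w{\left(v \right)} = v \left(v + v\right) + 0 = v 2 v + 0 = 2 v^{2} + 0 = 2 v^{2}$)
$\frac{-3711 + 762}{3652 + w{\left(- 7 \cdot 4 \cdot 3 \left(-4\right) \right)}} = \frac{-3711 + 762}{3652 + 2 \left(- 7 \cdot 4 \cdot 3 \left(-4\right)\right)^{2}} = - \frac{2949}{3652 + 2 \left(- 7 \cdot 12 \left(-4\right)\right)^{2}} = - \frac{2949}{3652 + 2 \left(\left(-7\right) \left(-48\right)\right)^{2}} = - \frac{2949}{3652 + 2 \cdot 336^{2}} = - \frac{2949}{3652 + 2 \cdot 112896} = - \frac{2949}{3652 + 225792} = - \frac{2949}{229444}$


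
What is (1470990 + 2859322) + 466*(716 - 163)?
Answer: 4588010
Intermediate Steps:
(1470990 + 2859322) + 466*(716 - 163) = 4330312 + 466*553 = 4330312 + 257698 = 4588010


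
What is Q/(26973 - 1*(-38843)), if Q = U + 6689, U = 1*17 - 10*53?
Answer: 772/8227 ≈ 0.093837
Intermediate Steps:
U = -513 (U = 17 - 530 = -513)
Q = 6176 (Q = -513 + 6689 = 6176)
Q/(26973 - 1*(-38843)) = 6176/(26973 - 1*(-38843)) = 6176/(26973 + 38843) = 6176/65816 = 6176*(1/65816) = 772/8227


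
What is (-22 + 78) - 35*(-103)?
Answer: 3661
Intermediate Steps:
(-22 + 78) - 35*(-103) = 56 + 3605 = 3661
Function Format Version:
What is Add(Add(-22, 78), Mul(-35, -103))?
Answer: 3661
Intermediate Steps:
Add(Add(-22, 78), Mul(-35, -103)) = Add(56, 3605) = 3661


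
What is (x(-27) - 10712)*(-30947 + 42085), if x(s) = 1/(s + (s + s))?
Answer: -9664141874/81 ≈ -1.1931e+8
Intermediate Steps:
x(s) = 1/(3*s) (x(s) = 1/(s + 2*s) = 1/(3*s))
(x(-27) - 10712)*(-30947 + 42085) = ((⅓)/(-27) - 10712)*(-30947 + 42085) = ((⅓)*(-1/27) - 10712)*11138 = (-1/81 - 10712)*11138 = -867673/81*11138 = -9664141874/81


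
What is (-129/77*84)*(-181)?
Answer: 280188/11 ≈ 25472.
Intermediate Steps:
(-129/77*84)*(-181) = (-129*1/77*84)*(-181) = -129/77*84*(-181) = -1548/11*(-181) = 280188/11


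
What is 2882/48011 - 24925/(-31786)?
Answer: 1288281427/1526077646 ≈ 0.84418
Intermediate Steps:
2882/48011 - 24925/(-31786) = 2882*(1/48011) - 24925*(-1/31786) = 2882/48011 + 24925/31786 = 1288281427/1526077646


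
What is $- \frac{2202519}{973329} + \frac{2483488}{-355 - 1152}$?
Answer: $- \frac{806856695895}{488935601} \approx -1650.2$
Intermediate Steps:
$- \frac{2202519}{973329} + \frac{2483488}{-355 - 1152} = \left(-2202519\right) \frac{1}{973329} + \frac{2483488}{-355 - 1152} = - \frac{734173}{324443} + \frac{2483488}{-1507} = - \frac{734173}{324443} + 2483488 \left(- \frac{1}{1507}\right) = - \frac{734173}{324443} - \frac{2483488}{1507} = - \frac{806856695895}{488935601}$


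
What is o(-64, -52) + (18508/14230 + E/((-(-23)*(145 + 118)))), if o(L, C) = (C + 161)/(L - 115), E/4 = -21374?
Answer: -103557671541/7703915665 ≈ -13.442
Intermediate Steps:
E = -85496 (E = 4*(-21374) = -85496)
o(L, C) = (161 + C)/(-115 + L)
o(-64, -52) + (18508/14230 + E/((-(-23)*(145 + 118)))) = (161 - 52)/(-115 - 64) + (18508/14230 - 85496*1/(23*(145 + 118))) = 109/(-179) + (18508*(1/14230) - 85496/((-(-23)*263))) = -1/179*109 + (9254/7115 - 85496/((-1*(-6049)))) = -109/179 + (9254/7115 - 85496/6049) = -109/179 - 552326594/43038635 = -103557671541/7703915665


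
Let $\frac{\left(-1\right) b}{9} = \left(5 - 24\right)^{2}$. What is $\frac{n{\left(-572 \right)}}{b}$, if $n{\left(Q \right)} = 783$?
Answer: $- \frac{87}{361} \approx -0.241$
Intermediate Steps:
$b = -3249$ ($b = - 9 \left(5 - 24\right)^{2} = - 9 \left(-19\right)^{2} = \left(-9\right) 361 = -3249$)
$\frac{n{\left(-572 \right)}}{b} = \frac{783}{-3249} = 783 \left(- \frac{1}{3249}\right) = - \frac{87}{361}$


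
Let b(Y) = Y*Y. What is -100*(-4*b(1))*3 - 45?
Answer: 1155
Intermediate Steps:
b(Y) = Y²
-100*(-4*b(1))*3 - 45 = -100*(-4*1²)*3 - 45 = -100*(-4*1)*3 - 45 = -(-400)*3 - 45 = -100*(-12) - 45 = 1200 - 45 = 1155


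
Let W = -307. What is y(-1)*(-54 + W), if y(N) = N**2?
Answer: -361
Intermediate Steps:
y(-1)*(-54 + W) = (-1)**2*(-54 - 307) = 1*(-361) = -361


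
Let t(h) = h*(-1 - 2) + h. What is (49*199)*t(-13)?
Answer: 253526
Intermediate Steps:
t(h) = -2*h (t(h) = h*(-3) + h = -3*h + h = -2*h)
(49*199)*t(-13) = (49*199)*(-2*(-13)) = 9751*26 = 253526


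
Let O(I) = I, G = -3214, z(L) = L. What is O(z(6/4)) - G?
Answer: 6431/2 ≈ 3215.5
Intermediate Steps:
O(z(6/4)) - G = 6/4 - 1*(-3214) = 6*(¼) + 3214 = 3/2 + 3214 = 6431/2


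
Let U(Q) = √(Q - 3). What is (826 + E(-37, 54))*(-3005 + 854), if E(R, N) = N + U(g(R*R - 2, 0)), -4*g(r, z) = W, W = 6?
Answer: -1892880 - 6453*I*√2/2 ≈ -1.8929e+6 - 4563.0*I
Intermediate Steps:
g(r, z) = -3/2 (g(r, z) = -¼*6 = -3/2)
U(Q) = √(-3 + Q)
E(R, N) = N + 3*I*√2/2 (E(R, N) = N + √(-3 - 3/2) = N + √(-9/2) = N + 3*I*√2/2)
(826 + E(-37, 54))*(-3005 + 854) = (826 + (54 + 3*I*√2/2))*(-3005 + 854) = (880 + 3*I*√2/2)*(-2151) = -1892880 - 6453*I*√2/2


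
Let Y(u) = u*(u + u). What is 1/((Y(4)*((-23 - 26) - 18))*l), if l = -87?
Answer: 1/186528 ≈ 5.3611e-6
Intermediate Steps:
Y(u) = 2*u² (Y(u) = u*(2*u) = 2*u²)
1/((Y(4)*((-23 - 26) - 18))*l) = 1/(((2*4²)*((-23 - 26) - 18))*(-87)) = 1/(((2*16)*(-49 - 18))*(-87)) = 1/((32*(-67))*(-87)) = 1/(-2144*(-87)) = 1/186528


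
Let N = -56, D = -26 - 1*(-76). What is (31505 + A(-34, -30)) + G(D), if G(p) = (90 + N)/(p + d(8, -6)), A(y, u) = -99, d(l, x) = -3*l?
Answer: 408295/13 ≈ 31407.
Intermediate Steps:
D = 50 (D = -26 + 76 = 50)
G(p) = 34/(-24 + p) (G(p) = (90 - 56)/(p - 3*8) = 34/(p - 24) = 34/(-24 + p))
(31505 + A(-34, -30)) + G(D) = (31505 - 99) + 34/(-24 + 50) = 31406 + 34/26 = 31406 + 34*(1/26) = 31406 + 17/13 = 408295/13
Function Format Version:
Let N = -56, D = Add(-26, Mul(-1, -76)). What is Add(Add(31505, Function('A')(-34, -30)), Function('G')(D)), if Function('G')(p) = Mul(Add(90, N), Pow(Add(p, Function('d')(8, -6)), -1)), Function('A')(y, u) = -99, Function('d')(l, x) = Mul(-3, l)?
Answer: Rational(408295, 13) ≈ 31407.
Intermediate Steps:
D = 50 (D = Add(-26, 76) = 50)
Function('G')(p) = Mul(34, Pow(Add(-24, p), -1)) (Function('G')(p) = Mul(Add(90, -56), Pow(Add(p, Mul(-3, 8)), -1)) = Mul(34, Pow(Add(p, -24), -1)) = Mul(34, Pow(Add(-24, p), -1)))
Add(Add(31505, Function('A')(-34, -30)), Function('G')(D)) = Add(Add(31505, -99), Mul(34, Pow(Add(-24, 50), -1))) = Add(31406, Mul(34, Pow(26, -1))) = Add(31406, Mul(34, Rational(1, 26))) = Add(31406, Rational(17, 13)) = Rational(408295, 13)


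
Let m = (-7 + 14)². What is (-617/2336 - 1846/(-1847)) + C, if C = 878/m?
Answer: 3943671969/211415008 ≈ 18.654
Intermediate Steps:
m = 49 (m = 7² = 49)
C = 878/49 ≈ 17.918
(-617/2336 - 1846/(-1847)) + C = (-617/2336 - 1846/(-1847)) + 878/49 = (-617*1/2336 - 1846*(-1/1847)) + 878/49 = (-617/2336 + 1846/1847) + 878/49 = 3172657/4314592 + 878/49 = 3943671969/211415008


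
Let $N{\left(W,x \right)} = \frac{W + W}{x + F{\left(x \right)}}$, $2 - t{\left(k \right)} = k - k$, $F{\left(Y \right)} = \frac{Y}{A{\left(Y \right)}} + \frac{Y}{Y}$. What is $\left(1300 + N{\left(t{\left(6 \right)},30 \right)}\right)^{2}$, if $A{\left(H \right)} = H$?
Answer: $\frac{108180801}{64} \approx 1.6903 \cdot 10^{6}$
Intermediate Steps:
$F{\left(Y \right)} = 2$ ($F{\left(Y \right)} = \frac{Y}{Y} + \frac{Y}{Y} = 1 + 1 = 2$)
$t{\left(k \right)} = 2$ ($t{\left(k \right)} = 2 - \left(k - k\right) = 2 - 0 = 2 + 0 = 2$)
$N{\left(W,x \right)} = \frac{2 W}{2 + x}$ ($N{\left(W,x \right)} = \frac{W + W}{x + 2} = \frac{2 W}{2 + x}$)
$\left(1300 + N{\left(t{\left(6 \right)},30 \right)}\right)^{2} = \left(1300 + 2 \cdot 2 \frac{1}{2 + 30}\right)^{2} = \left(1300 + 2 \cdot 2 \cdot \frac{1}{32}\right)^{2} = \left(1300 + \frac{1}{8}\right)^{2} = \left(\frac{10401}{8}\right)^{2} = \frac{108180801}{64}$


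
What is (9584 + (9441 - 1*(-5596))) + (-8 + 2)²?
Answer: 24657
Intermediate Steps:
(9584 + (9441 - 1*(-5596))) + (-8 + 2)² = (9584 + (9441 + 5596)) + (-6)² = (9584 + 15037) + 36 = 24621 + 36 = 24657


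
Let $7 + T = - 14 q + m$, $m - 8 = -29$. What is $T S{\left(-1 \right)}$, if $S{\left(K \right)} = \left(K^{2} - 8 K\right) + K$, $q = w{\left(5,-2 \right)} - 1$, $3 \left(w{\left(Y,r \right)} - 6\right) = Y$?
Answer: $- \frac{2912}{3} \approx -970.67$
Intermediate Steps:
$m = -21$ ($m = 8 - 29 = -21$)
$w{\left(Y,r \right)} = 6 + \frac{Y}{3}$
$q = \frac{20}{3}$ ($q = \left(6 + \frac{1}{3} \cdot 5\right) - 1 = \left(6 + \frac{5}{3}\right) - 1 = \frac{23}{3} - 1 = \frac{20}{3} \approx 6.6667$)
$S{\left(K \right)} = K^{2} - 7 K$
$T = - \frac{364}{3}$ ($T = -7 - \frac{343}{3} = - \frac{364}{3} \approx -121.33$)
$T S{\left(-1 \right)} = - \frac{364 \left(- (-7 - 1)\right)}{3} = - \frac{364 \left(\left(-1\right) \left(-8\right)\right)}{3} = \left(- \frac{364}{3}\right) 8 = - \frac{2912}{3}$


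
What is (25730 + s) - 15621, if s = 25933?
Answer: 36042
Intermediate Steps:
(25730 + s) - 15621 = (25730 + 25933) - 15621 = 51663 - 15621 = 36042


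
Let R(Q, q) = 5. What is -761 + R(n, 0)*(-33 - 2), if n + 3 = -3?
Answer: -936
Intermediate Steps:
n = -6 (n = -3 - 3 = -6)
-761 + R(n, 0)*(-33 - 2) = -761 + 5*(-33 - 2) = -761 + 5*(-35) = -761 - 175 = -936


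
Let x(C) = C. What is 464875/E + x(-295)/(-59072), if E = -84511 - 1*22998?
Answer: -27429380845/6350771648 ≈ -4.3191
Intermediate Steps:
E = -107509 (E = -84511 - 22998 = -107509)
464875/E + x(-295)/(-59072) = 464875/(-107509) - 295/(-59072) = 464875*(-1/107509) - 295*(-1/59072) = -464875/107509 + 295/59072 = -27429380845/6350771648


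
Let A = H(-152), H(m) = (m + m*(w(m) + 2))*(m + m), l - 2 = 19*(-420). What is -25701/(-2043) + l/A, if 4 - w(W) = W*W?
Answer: 507959709045/40378236992 ≈ 12.580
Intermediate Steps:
w(W) = 4 - W² (w(W) = 4 - W*W = 4 - W²)
l = -7978 (l = 2 + 19*(-420) = 2 - 7980 = -7978)
H(m) = 2*m*(m + m*(6 - m²)) (H(m) = (m + m*((4 - m²) + 2))*(m + m) = (m + m*(6 - m²))*(2*m) = 2*m*(m + m*(6 - m²)))
A = -1067266176 (A = 2*(-152)²*(7 - 1*(-152)²) = 2*23104*(7 - 1*23104) = 2*23104*(7 - 23104) = 2*23104*(-23097) = -1067266176)
-25701/(-2043) + l/A = -25701/(-2043) - 7978/(-1067266176) = -25701*(-1/2043) - 7978*(-1/1067266176) = 8567/681 + 3989/533633088 = 507959709045/40378236992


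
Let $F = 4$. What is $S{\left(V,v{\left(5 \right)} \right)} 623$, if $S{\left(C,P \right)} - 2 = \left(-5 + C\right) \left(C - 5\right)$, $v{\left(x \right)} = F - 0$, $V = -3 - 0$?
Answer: $41118$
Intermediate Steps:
$V = -3$ ($V = -3 + 0 = -3$)
$v{\left(x \right)} = 4$ ($v{\left(x \right)} = 4 - 0 = 4 + 0 = 4$)
$S{\left(C,P \right)} = 2 + \left(-5 + C\right)^{2}$ ($S{\left(C,P \right)} = 2 + \left(-5 + C\right) \left(C - 5\right) = 2 + \left(-5 + C\right) \left(-5 + C\right) = 2 + \left(-5 + C\right)^{2}$)
$S{\left(V,v{\left(5 \right)} \right)} 623 = \left(2 + \left(-5 - 3\right)^{2}\right) 623 = \left(2 + \left(-8\right)^{2}\right) 623 = \left(2 + 64\right) 623 = 66 \cdot 623 = 41118$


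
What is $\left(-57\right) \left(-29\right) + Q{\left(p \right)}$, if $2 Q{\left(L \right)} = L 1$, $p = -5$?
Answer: $\frac{3301}{2} \approx 1650.5$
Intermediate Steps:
$Q{\left(L \right)} = \frac{L}{2}$ ($Q{\left(L \right)} = \frac{L 1}{2} = \frac{L}{2}$)
$\left(-57\right) \left(-29\right) + Q{\left(p \right)} = \left(-57\right) \left(-29\right) + \frac{1}{2} \left(-5\right) = 1653 - \frac{5}{2} = \frac{3301}{2}$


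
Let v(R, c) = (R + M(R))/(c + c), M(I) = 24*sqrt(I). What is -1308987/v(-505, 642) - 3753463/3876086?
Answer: 6514686043894985/4190048966 + 40337743392*I*sqrt(505)/545905 ≈ 1.5548e+6 + 1.6605e+6*I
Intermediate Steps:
v(R, c) = (R + 24*sqrt(R))/(2*c) (v(R, c) = (R + 24*sqrt(R))/(c + c) = (R + 24*sqrt(R))/((2*c)) = (R + 24*sqrt(R))*(1/(2*c)) = (R + 24*sqrt(R))/(2*c))
-1308987/v(-505, 642) - 3753463/3876086 = -1308987*1284/(-505 + 24*sqrt(-505)) - 3753463/3876086 = -1308987*1284/(-505 + 24*(I*sqrt(505))) - 3753463*1/3876086 = -1308987*1284/(-505 + 24*I*sqrt(505)) - 3753463/3876086 = -1308987/(-505/1284 + 2*I*sqrt(505)/107) - 3753463/3876086 = -3753463/3876086 - 1308987/(-505/1284 + 2*I*sqrt(505)/107)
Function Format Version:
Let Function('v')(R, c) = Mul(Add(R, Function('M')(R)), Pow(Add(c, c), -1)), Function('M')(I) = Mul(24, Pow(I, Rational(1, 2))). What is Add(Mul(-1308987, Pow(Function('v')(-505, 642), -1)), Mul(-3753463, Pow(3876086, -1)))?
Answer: Add(Rational(6514686043894985, 4190048966), Mul(Rational(40337743392, 545905), I, Pow(505, Rational(1, 2)))) ≈ Add(1.5548e+6, Mul(1.6605e+6, I))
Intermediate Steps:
Function('v')(R, c) = Mul(Rational(1, 2), Pow(c, -1), Add(R, Mul(24, Pow(R, Rational(1, 2))))) (Function('v')(R, c) = Mul(Add(R, Mul(24, Pow(R, Rational(1, 2)))), Pow(Add(c, c), -1)) = Mul(Add(R, Mul(24, Pow(R, Rational(1, 2)))), Pow(Mul(2, c), -1)) = Mul(Add(R, Mul(24, Pow(R, Rational(1, 2)))), Mul(Rational(1, 2), Pow(c, -1))) = Mul(Rational(1, 2), Pow(c, -1), Add(R, Mul(24, Pow(R, Rational(1, 2))))))
Add(Mul(-1308987, Pow(Function('v')(-505, 642), -1)), Mul(-3753463, Pow(3876086, -1))) = Add(Mul(-1308987, Pow(Mul(Rational(1, 2), Pow(642, -1), Add(-505, Mul(24, Pow(-505, Rational(1, 2))))), -1)), Mul(-3753463, Pow(3876086, -1))) = Add(Mul(-1308987, Pow(Mul(Rational(1, 2), Rational(1, 642), Add(-505, Mul(24, Mul(I, Pow(505, Rational(1, 2)))))), -1)), Mul(-3753463, Rational(1, 3876086))) = Add(Mul(-1308987, Pow(Mul(Rational(1, 2), Rational(1, 642), Add(-505, Mul(24, I, Pow(505, Rational(1, 2))))), -1)), Rational(-3753463, 3876086)) = Add(Mul(-1308987, Pow(Add(Rational(-505, 1284), Mul(Rational(2, 107), I, Pow(505, Rational(1, 2)))), -1)), Rational(-3753463, 3876086)) = Add(Rational(-3753463, 3876086), Mul(-1308987, Pow(Add(Rational(-505, 1284), Mul(Rational(2, 107), I, Pow(505, Rational(1, 2)))), -1)))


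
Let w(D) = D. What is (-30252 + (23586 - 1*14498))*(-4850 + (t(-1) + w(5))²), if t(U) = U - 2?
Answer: 102560744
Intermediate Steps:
t(U) = -2 + U
(-30252 + (23586 - 1*14498))*(-4850 + (t(-1) + w(5))²) = (-30252 + (23586 - 1*14498))*(-4850 + ((-2 - 1) + 5)²) = (-30252 + (23586 - 14498))*(-4850 + (-3 + 5)²) = (-30252 + 9088)*(-4850 + 2²) = -21164*(-4850 + 4) = -21164*(-4846) = 102560744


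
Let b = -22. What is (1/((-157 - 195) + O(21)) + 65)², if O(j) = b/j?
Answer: 232217008321/54967396 ≈ 4224.6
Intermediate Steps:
O(j) = -22/j
(1/((-157 - 195) + O(21)) + 65)² = (1/((-157 - 195) - 22/21) + 65)² = (1/(-352 - 22*1/21) + 65)² = (1/(-352 - 22/21) + 65)² = (1/(-7414/21) + 65)² = (-21/7414 + 65)² = (481889/7414)² = 232217008321/54967396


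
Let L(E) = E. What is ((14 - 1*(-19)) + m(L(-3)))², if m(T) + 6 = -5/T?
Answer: 7396/9 ≈ 821.78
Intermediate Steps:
m(T) = -6 - 5/T
((14 - 1*(-19)) + m(L(-3)))² = ((14 - 1*(-19)) + (-6 - 5/(-3)))² = ((14 + 19) + (-6 - 5*(-⅓)))² = (33 + (-6 + 5/3))² = (33 - 13/3)² = (86/3)² = 7396/9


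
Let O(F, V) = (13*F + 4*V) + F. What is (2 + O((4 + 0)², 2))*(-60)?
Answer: -14040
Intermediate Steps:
O(F, V) = 4*V + 14*F (O(F, V) = (4*V + 13*F) + F = 4*V + 14*F)
(2 + O((4 + 0)², 2))*(-60) = (2 + (4*2 + 14*(4 + 0)²))*(-60) = (2 + (8 + 14*4²))*(-60) = (2 + (8 + 14*16))*(-60) = (2 + (8 + 224))*(-60) = (2 + 232)*(-60) = 234*(-60) = -14040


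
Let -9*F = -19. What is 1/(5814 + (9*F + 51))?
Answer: 1/5884 ≈ 0.00016995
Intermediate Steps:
F = 19/9 (F = -1/9*(-19) = 19/9 ≈ 2.1111)
1/(5814 + (9*F + 51)) = 1/(5814 + (9*(19/9) + 51)) = 1/(5814 + (19 + 51)) = 1/(5814 + 70) = 1/5884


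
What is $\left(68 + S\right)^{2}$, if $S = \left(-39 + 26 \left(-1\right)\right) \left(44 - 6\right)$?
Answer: $5769604$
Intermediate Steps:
$S = -2470$ ($S = \left(-39 - 26\right) 38 = \left(-65\right) 38 = -2470$)
$\left(68 + S\right)^{2} = \left(68 - 2470\right)^{2} = \left(-2402\right)^{2} = 5769604$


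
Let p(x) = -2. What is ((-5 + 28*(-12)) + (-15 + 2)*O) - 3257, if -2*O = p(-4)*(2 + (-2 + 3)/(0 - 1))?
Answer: -3611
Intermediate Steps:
O = 1 (O = -(-1)*(2 + (-2 + 3)/(0 - 1)) = -(-1)*(2 + 1/(-1)) = -(-1)*(2 + 1*(-1)) = -(-1)*(2 - 1) = -(-1) = -½*(-2) = 1)
((-5 + 28*(-12)) + (-15 + 2)*O) - 3257 = ((-5 + 28*(-12)) + (-15 + 2)*1) - 3257 = ((-5 - 336) - 13*1) - 3257 = (-341 - 13) - 3257 = -354 - 3257 = -3611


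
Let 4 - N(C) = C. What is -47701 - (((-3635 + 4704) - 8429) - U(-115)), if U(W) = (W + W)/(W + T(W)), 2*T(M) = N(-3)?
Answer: -8995583/223 ≈ -40339.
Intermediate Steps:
N(C) = 4 - C
T(M) = 7/2 (T(M) = (4 - 1*(-3))/2 = (4 + 3)/2 = (½)*7 = 7/2)
U(W) = 2*W/(7/2 + W) (U(W) = (W + W)/(W + 7/2) = (2*W)/(7/2 + W) = 2*W/(7/2 + W))
-47701 - (((-3635 + 4704) - 8429) - U(-115)) = -47701 - (((-3635 + 4704) - 8429) - 4*(-115)/(7 + 2*(-115))) = -47701 - ((1069 - 8429) - 4*(-115)/(7 - 230)) = -47701 - (-7360 - 4*(-115)/(-223)) = -47701 - (-7360 - 4*(-115)*(-1)/223) = -47701 - (-7360 - 1*460/223) = -47701 - (-7360 - 460/223) = -47701 - 1*(-1641740/223) = -47701 + 1641740/223 = -8995583/223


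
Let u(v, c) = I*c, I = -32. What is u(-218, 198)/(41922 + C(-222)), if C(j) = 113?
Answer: -6336/42035 ≈ -0.15073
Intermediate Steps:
u(v, c) = -32*c
u(-218, 198)/(41922 + C(-222)) = (-32*198)/(41922 + 113) = -6336/42035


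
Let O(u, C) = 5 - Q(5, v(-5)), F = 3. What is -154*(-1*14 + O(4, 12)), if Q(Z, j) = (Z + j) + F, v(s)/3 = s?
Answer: 308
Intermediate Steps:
v(s) = 3*s
Q(Z, j) = 3 + Z + j (Q(Z, j) = (Z + j) + 3 = 3 + Z + j)
O(u, C) = 12 (O(u, C) = 5 - (3 + 5 + 3*(-5)) = 5 - (3 + 5 - 15) = 5 - 1*(-7) = 5 + 7 = 12)
-154*(-1*14 + O(4, 12)) = -154*(-1*14 + 12) = -154*(-14 + 12) = -154*(-2) = 308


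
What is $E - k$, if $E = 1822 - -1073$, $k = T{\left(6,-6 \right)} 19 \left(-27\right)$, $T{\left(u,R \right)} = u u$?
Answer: $21363$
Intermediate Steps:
$T{\left(u,R \right)} = u^{2}$
$k = -18468$ ($k = 6^{2} \cdot 19 \left(-27\right) = 36 \cdot 19 \left(-27\right) = 684 \left(-27\right) = -18468$)
$E = 2895$ ($E = 1822 + 1073 = 2895$)
$E - k = 2895 - -18468 = 2895 + 18468 = 21363$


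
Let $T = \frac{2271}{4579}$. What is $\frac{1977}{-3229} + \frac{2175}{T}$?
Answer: $\frac{10718056886}{2444353} \approx 4384.8$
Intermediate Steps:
$T = \frac{2271}{4579}$ ($T = 2271 \cdot \frac{1}{4579} = \frac{2271}{4579} \approx 0.49596$)
$\frac{1977}{-3229} + \frac{2175}{T} = \frac{1977}{-3229} + \frac{2175}{\frac{2271}{4579}} = 1977 \left(- \frac{1}{3229}\right) + 2175 \cdot \frac{4579}{2271} = - \frac{1977}{3229} + \frac{3319775}{757} = \frac{10718056886}{2444353}$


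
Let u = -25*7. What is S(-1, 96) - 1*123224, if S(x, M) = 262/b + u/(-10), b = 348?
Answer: -10718900/87 ≈ -1.2321e+5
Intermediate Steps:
u = -175
S(x, M) = 1588/87 (S(x, M) = 262/348 - 175/(-10) = 262*(1/348) - 175*(-⅒) = 131/174 + 35/2 = 1588/87)
S(-1, 96) - 1*123224 = 1588/87 - 1*123224 = 1588/87 - 123224 = -10718900/87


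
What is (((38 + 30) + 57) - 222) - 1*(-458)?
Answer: 361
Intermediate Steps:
(((38 + 30) + 57) - 222) - 1*(-458) = ((68 + 57) - 222) + 458 = (125 - 222) + 458 = -97 + 458 = 361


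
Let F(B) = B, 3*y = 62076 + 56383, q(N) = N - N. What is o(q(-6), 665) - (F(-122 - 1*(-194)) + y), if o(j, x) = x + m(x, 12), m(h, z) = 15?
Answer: -116635/3 ≈ -38878.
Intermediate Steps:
q(N) = 0
o(j, x) = 15 + x (o(j, x) = x + 15 = 15 + x)
y = 118459/3 (y = (62076 + 56383)/3 = (⅓)*118459 = 118459/3 ≈ 39486.)
o(q(-6), 665) - (F(-122 - 1*(-194)) + y) = (15 + 665) - ((-122 - 1*(-194)) + 118459/3) = 680 - ((-122 + 194) + 118459/3) = 680 - (72 + 118459/3) = 680 - 1*118675/3 = 680 - 118675/3 = -116635/3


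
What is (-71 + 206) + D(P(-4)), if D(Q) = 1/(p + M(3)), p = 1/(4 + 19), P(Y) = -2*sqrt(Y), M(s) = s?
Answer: 9473/70 ≈ 135.33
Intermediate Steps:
p = 1/23 ≈ 0.043478
D(Q) = 23/70 (D(Q) = 1/(1/23 + 3) = 1/(70/23) = 23/70)
(-71 + 206) + D(P(-4)) = (-71 + 206) + 23/70 = 135 + 23/70 = 9473/70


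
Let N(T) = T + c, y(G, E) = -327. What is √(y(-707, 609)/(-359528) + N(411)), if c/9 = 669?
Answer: √207850724908086/179764 ≈ 80.200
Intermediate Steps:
c = 6021 (c = 9*669 = 6021)
N(T) = 6021 + T (N(T) = T + 6021 = 6021 + T)
√(y(-707, 609)/(-359528) + N(411)) = √(-327/(-359528) + (6021 + 411)) = √(-327*(-1/359528) + 6432) = √(327/359528 + 6432) = √(2312484423/359528) = √207850724908086/179764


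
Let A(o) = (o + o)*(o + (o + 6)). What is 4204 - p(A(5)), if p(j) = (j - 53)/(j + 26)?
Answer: 781837/186 ≈ 4203.4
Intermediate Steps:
A(o) = 2*o*(6 + 2*o) (A(o) = (2*o)*(o + (6 + o)) = (2*o)*(6 + 2*o) = 2*o*(6 + 2*o))
p(j) = (-53 + j)/(26 + j)
4204 - p(A(5)) = 4204 - (-53 + 4*5*(3 + 5))/(26 + 4*5*(3 + 5)) = 4204 - (-53 + 4*5*8)/(26 + 4*5*8) = 4204 - (-53 + 160)/(26 + 160) = 4204 - 107/186 = 781837/186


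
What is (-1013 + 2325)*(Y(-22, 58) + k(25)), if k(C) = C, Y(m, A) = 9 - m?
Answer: 73472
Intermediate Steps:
(-1013 + 2325)*(Y(-22, 58) + k(25)) = (-1013 + 2325)*((9 - 1*(-22)) + 25) = 1312*((9 + 22) + 25) = 1312*(31 + 25) = 1312*56 = 73472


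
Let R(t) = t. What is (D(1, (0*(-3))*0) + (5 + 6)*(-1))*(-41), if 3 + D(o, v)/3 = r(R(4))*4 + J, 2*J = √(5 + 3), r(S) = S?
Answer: -1148 - 123*√2 ≈ -1321.9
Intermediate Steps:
J = √2 (J = √(5 + 3)/2 = √8/2 = (2*√2)/2 = √2 ≈ 1.4142)
D(o, v) = 39 + 3*√2 (D(o, v) = -9 + 3*(4*4 + √2) = -9 + 3*(16 + √2) = -9 + (48 + 3*√2) = 39 + 3*√2)
(D(1, (0*(-3))*0) + (5 + 6)*(-1))*(-41) = ((39 + 3*√2) + (5 + 6)*(-1))*(-41) = ((39 + 3*√2) + 11*(-1))*(-41) = ((39 + 3*√2) - 11)*(-41) = (28 + 3*√2)*(-41) = -1148 - 123*√2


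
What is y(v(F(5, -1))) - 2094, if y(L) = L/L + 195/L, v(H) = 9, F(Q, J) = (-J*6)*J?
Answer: -6214/3 ≈ -2071.3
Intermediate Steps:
F(Q, J) = -6*J² (F(Q, J) = (-6*J)*J = -6*J²)
y(L) = 1 + 195/L
y(v(F(5, -1))) - 2094 = (195 + 9)/9 - 2094 = (⅑)*204 - 2094 = 68/3 - 2094 = -6214/3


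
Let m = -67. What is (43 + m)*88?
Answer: -2112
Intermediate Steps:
(43 + m)*88 = (43 - 67)*88 = -24*88 = -2112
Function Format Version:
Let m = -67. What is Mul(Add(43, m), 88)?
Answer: -2112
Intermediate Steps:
Mul(Add(43, m), 88) = Mul(Add(43, -67), 88) = Mul(-24, 88) = -2112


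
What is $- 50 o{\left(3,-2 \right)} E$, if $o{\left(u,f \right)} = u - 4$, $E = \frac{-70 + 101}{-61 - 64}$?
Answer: $- \frac{62}{5} \approx -12.4$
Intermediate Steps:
$E = - \frac{31}{125}$ ($E = \frac{31}{-125} = 31 \left(- \frac{1}{125}\right) = - \frac{31}{125} \approx -0.248$)
$o{\left(u,f \right)} = -4 + u$
$- 50 o{\left(3,-2 \right)} E = - 50 \left(-4 + 3\right) \left(- \frac{31}{125}\right) = \left(-50\right) \left(-1\right) \left(- \frac{31}{125}\right) = 50 \left(- \frac{31}{125}\right) = - \frac{62}{5}$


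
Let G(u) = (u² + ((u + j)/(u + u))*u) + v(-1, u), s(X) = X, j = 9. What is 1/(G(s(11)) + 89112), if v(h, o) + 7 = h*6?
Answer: 1/89230 ≈ 1.1207e-5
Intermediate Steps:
v(h, o) = -7 + 6*h (v(h, o) = -7 + h*6 = -7 + 6*h)
G(u) = -17/2 + u² + u/2 (G(u) = (u² + ((u + 9)/(u + u))*u) + (-7 + 6*(-1)) = (u² + ((9 + u)/((2*u)))*u) + (-7 - 6) = (u² + ((9 + u)*(1/(2*u)))*u) - 13 = (u² + ((9 + u)/(2*u))*u) - 13 = (u² + (9/2 + u/2)) - 13 = (9/2 + u² + u/2) - 13 = -17/2 + u² + u/2)
1/(G(s(11)) + 89112) = 1/((-17/2 + 11² + (½)*11) + 89112) = 1/((-17/2 + 121 + 11/2) + 89112) = 1/(118 + 89112) = 1/89230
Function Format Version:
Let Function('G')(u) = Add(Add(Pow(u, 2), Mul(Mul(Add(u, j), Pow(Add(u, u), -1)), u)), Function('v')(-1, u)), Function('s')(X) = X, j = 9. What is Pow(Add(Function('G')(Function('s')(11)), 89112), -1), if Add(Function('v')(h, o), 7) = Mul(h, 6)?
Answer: Rational(1, 89230) ≈ 1.1207e-5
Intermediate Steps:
Function('v')(h, o) = Add(-7, Mul(6, h)) (Function('v')(h, o) = Add(-7, Mul(h, 6)) = Add(-7, Mul(6, h)))
Function('G')(u) = Add(Rational(-17, 2), Pow(u, 2), Mul(Rational(1, 2), u)) (Function('G')(u) = Add(Add(Pow(u, 2), Mul(Mul(Add(u, 9), Pow(Add(u, u), -1)), u)), Add(-7, Mul(6, -1))) = Add(Add(Pow(u, 2), Mul(Mul(Add(9, u), Pow(Mul(2, u), -1)), u)), Add(-7, -6)) = Add(Add(Pow(u, 2), Mul(Mul(Add(9, u), Mul(Rational(1, 2), Pow(u, -1))), u)), -13) = Add(Add(Pow(u, 2), Mul(Mul(Rational(1, 2), Pow(u, -1), Add(9, u)), u)), -13) = Add(Add(Pow(u, 2), Add(Rational(9, 2), Mul(Rational(1, 2), u))), -13) = Add(Add(Rational(9, 2), Pow(u, 2), Mul(Rational(1, 2), u)), -13) = Add(Rational(-17, 2), Pow(u, 2), Mul(Rational(1, 2), u)))
Pow(Add(Function('G')(Function('s')(11)), 89112), -1) = Pow(Add(Add(Rational(-17, 2), Pow(11, 2), Mul(Rational(1, 2), 11)), 89112), -1) = Pow(Add(Add(Rational(-17, 2), 121, Rational(11, 2)), 89112), -1) = Pow(Add(118, 89112), -1) = Pow(89230, -1) = Rational(1, 89230)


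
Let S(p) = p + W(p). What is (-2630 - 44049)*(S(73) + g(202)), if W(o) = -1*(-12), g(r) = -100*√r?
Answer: -3967715 + 4667900*√202 ≈ 6.2376e+7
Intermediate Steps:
W(o) = 12
S(p) = 12 + p (S(p) = p + 12 = 12 + p)
(-2630 - 44049)*(S(73) + g(202)) = (-2630 - 44049)*((12 + 73) - 100*√202) = -46679*(85 - 100*√202) = -3967715 + 4667900*√202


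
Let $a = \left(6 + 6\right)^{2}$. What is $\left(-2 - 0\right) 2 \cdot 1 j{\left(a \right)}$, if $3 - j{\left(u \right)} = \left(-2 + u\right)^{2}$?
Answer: $80644$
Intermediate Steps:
$a = 144$ ($a = 12^{2} = 144$)
$j{\left(u \right)} = 3 - \left(-2 + u\right)^{2}$
$\left(-2 - 0\right) 2 \cdot 1 j{\left(a \right)} = \left(-2 - 0\right) 2 \cdot 1 \left(3 - \left(-2 + 144\right)^{2}\right) = \left(-2 + 0\right) 2 \cdot 1 \left(3 - 142^{2}\right) = \left(-2\right) 2 \cdot 1 \left(3 - 20164\right) = \left(-4\right) 1 \left(3 - 20164\right) = \left(-4\right) \left(-20161\right) = 80644$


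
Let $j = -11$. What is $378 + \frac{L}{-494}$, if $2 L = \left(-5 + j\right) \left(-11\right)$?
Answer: $\frac{93322}{247} \approx 377.82$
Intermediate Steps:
$L = 88$ ($L = \frac{\left(-5 - 11\right) \left(-11\right)}{2} = \frac{\left(-16\right) \left(-11\right)}{2} = \frac{1}{2} \cdot 176 = 88$)
$378 + \frac{L}{-494} = 378 + \frac{88}{-494} = 378 + 88 \left(- \frac{1}{494}\right) = 378 - \frac{44}{247} = \frac{93322}{247}$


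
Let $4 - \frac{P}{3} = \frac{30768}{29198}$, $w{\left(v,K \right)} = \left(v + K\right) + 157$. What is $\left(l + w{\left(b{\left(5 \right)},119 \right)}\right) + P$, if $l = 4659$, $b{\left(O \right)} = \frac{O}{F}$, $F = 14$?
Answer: $\frac{1010524409}{204386} \approx 4944.2$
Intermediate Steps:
$b{\left(O \right)} = \frac{O}{14}$
$w{\left(v,K \right)} = 157 + K + v$ ($w{\left(v,K \right)} = \left(K + v\right) + 157 = 157 + K + v$)
$P = \frac{129036}{14599}$ ($P = 12 - 3 \cdot \frac{30768}{29198} = 12 - 3 \cdot 30768 \cdot \frac{1}{29198} = 12 - \frac{46152}{14599} = \frac{129036}{14599} \approx 8.8387$)
$\left(l + w{\left(b{\left(5 \right)},119 \right)}\right) + P = \left(4659 + \left(157 + 119 + \frac{1}{14} \cdot 5\right)\right) + \frac{129036}{14599} = \left(4659 + \left(157 + 119 + \frac{5}{14}\right)\right) + \frac{129036}{14599} = \left(4659 + \frac{3869}{14}\right) + \frac{129036}{14599} = \frac{69095}{14} + \frac{129036}{14599} = \frac{1010524409}{204386}$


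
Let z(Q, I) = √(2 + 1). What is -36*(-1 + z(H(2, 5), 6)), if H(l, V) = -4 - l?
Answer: 36 - 36*√3 ≈ -26.354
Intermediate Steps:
z(Q, I) = √3
-36*(-1 + z(H(2, 5), 6)) = -36*(-1 + √3) = 36 - 36*√3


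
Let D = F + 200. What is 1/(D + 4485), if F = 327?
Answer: 1/5012 ≈ 0.00019952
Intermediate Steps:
D = 527 (D = 327 + 200 = 527)
1/(D + 4485) = 1/(527 + 4485) = 1/5012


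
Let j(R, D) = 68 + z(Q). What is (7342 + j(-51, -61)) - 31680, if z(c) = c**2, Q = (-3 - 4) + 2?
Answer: -24245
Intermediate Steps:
Q = -5 (Q = -7 + 2 = -5)
j(R, D) = 93 (j(R, D) = 68 + (-5)**2 = 68 + 25 = 93)
(7342 + j(-51, -61)) - 31680 = (7342 + 93) - 31680 = 7435 - 31680 = -24245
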